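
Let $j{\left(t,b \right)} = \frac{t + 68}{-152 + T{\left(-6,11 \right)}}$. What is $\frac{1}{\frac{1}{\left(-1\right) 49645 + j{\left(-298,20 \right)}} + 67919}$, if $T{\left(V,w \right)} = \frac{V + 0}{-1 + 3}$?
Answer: $\frac{1538949}{104523877100} \approx 1.4723 \cdot 10^{-5}$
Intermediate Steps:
$T{\left(V,w \right)} = \frac{V}{2}$
$j{\left(t,b \right)} = - \frac{68}{155} - \frac{t}{155}$ ($j{\left(t,b \right)} = \frac{t + 68}{-152 + \frac{1}{2} \left(-6\right)} = \frac{68 + t}{-152 - 3} = \frac{68 + t}{-155} = \left(68 + t\right) \left(- \frac{1}{155}\right) = - \frac{68}{155} - \frac{t}{155}$)
$\frac{1}{\frac{1}{\left(-1\right) 49645 + j{\left(-298,20 \right)}} + 67919} = \frac{1}{\frac{1}{\left(-1\right) 49645 - - \frac{46}{31}} + 67919} = \frac{1}{\frac{1}{-49645 + \left(- \frac{68}{155} + \frac{298}{155}\right)} + 67919} = \frac{1}{\frac{1}{-49645 + \frac{46}{31}} + 67919} = \frac{1}{\frac{1}{- \frac{1538949}{31}} + 67919} = \frac{1}{- \frac{31}{1538949} + 67919} = \frac{1}{\frac{104523877100}{1538949}} = \frac{1538949}{104523877100}$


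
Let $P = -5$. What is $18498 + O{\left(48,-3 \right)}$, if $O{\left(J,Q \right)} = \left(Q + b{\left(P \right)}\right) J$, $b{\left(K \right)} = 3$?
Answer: $18498$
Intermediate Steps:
$O{\left(J,Q \right)} = J \left(3 + Q\right)$ ($O{\left(J,Q \right)} = \left(Q + 3\right) J = \left(3 + Q\right) J = J \left(3 + Q\right)$)
$18498 + O{\left(48,-3 \right)} = 18498 + 48 \left(3 - 3\right) = 18498 + 48 \cdot 0 = 18498 + 0 = 18498$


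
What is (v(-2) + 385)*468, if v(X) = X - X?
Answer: 180180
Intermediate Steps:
v(X) = 0
(v(-2) + 385)*468 = (0 + 385)*468 = 385*468 = 180180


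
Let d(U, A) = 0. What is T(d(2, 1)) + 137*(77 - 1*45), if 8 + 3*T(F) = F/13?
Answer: 13144/3 ≈ 4381.3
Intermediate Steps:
T(F) = -8/3 + F/39 (T(F) = -8/3 + (F/13)/3 = -8/3 + F/39)
T(d(2, 1)) + 137*(77 - 1*45) = (-8/3 + (1/39)*0) + 137*(77 - 1*45) = (-8/3 + 0) + 137*(77 - 45) = -8/3 + 137*32 = -8/3 + 4384 = 13144/3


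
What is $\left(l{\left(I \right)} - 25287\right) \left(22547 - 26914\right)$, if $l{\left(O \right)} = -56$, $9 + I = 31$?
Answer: $110672881$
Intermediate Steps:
$I = 22$ ($I = -9 + 31 = 22$)
$\left(l{\left(I \right)} - 25287\right) \left(22547 - 26914\right) = \left(-56 - 25287\right) \left(22547 - 26914\right) = \left(-25343\right) \left(-4367\right) = 110672881$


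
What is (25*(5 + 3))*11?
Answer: 2200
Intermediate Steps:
(25*(5 + 3))*11 = (25*8)*11 = 200*11 = 2200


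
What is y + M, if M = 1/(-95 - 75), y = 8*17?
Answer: 23119/170 ≈ 135.99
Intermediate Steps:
y = 136
M = -1/170 (M = 1/(-170) = -1/170 ≈ -0.0058824)
y + M = 136 - 1/170 = 23119/170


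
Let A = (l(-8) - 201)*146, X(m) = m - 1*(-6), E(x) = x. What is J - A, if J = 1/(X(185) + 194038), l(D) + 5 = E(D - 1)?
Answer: 6096848311/194229 ≈ 31390.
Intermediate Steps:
l(D) = -6 + D (l(D) = -5 + (D - 1) = -5 + (-1 + D) = -6 + D)
X(m) = 6 + m (X(m) = m + 6 = 6 + m)
A = -31390 (A = ((-6 - 8) - 201)*146 = (-14 - 201)*146 = -215*146 = -31390)
J = 1/194229 (J = 1/((6 + 185) + 194038) = 1/(191 + 194038) = 1/194229 ≈ 5.1486e-6)
J - A = 1/194229 - 1*(-31390) = 1/194229 + 31390 = 6096848311/194229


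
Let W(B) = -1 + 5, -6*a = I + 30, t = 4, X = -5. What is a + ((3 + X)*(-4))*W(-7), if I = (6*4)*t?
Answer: 11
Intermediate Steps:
I = 96 (I = (6*4)*4 = 24*4 = 96)
a = -21 (a = -(96 + 30)/6 = -⅙*126 = -21)
W(B) = 4
a + ((3 + X)*(-4))*W(-7) = -21 + ((3 - 5)*(-4))*4 = -21 - 2*(-4)*4 = -21 + 8*4 = -21 + 32 = 11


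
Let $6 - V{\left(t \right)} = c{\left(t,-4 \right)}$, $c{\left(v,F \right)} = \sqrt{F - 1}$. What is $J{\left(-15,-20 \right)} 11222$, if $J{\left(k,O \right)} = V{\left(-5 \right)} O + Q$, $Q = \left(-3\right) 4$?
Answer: $-1481304 + 224440 i \sqrt{5} \approx -1.4813 \cdot 10^{6} + 5.0186 \cdot 10^{5} i$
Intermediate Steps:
$c{\left(v,F \right)} = \sqrt{-1 + F}$
$V{\left(t \right)} = 6 - i \sqrt{5}$ ($V{\left(t \right)} = 6 - \sqrt{-1 - 4} = 6 - \sqrt{-5} = 6 - i \sqrt{5}$)
$Q = -12$
$J{\left(k,O \right)} = -12 + O \left(6 - i \sqrt{5}\right)$ ($J{\left(k,O \right)} = \left(6 - i \sqrt{5}\right) O - 12 = O \left(6 - i \sqrt{5}\right) - 12 = -12 + O \left(6 - i \sqrt{5}\right)$)
$J{\left(-15,-20 \right)} 11222 = \left(-12 - 20 \left(6 - i \sqrt{5}\right)\right) 11222 = \left(-12 - \left(120 - 20 i \sqrt{5}\right)\right) 11222 = \left(-132 + 20 i \sqrt{5}\right) 11222 = -1481304 + 224440 i \sqrt{5}$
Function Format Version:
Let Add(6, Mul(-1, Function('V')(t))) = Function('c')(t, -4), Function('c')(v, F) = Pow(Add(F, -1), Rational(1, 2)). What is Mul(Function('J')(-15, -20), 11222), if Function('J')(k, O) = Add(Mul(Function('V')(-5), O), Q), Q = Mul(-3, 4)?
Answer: Add(-1481304, Mul(224440, I, Pow(5, Rational(1, 2)))) ≈ Add(-1.4813e+6, Mul(5.0186e+5, I))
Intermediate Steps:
Function('c')(v, F) = Pow(Add(-1, F), Rational(1, 2))
Function('V')(t) = Add(6, Mul(-1, I, Pow(5, Rational(1, 2)))) (Function('V')(t) = Add(6, Mul(-1, Pow(Add(-1, -4), Rational(1, 2)))) = Add(6, Mul(-1, Pow(-5, Rational(1, 2)))) = Add(6, Mul(-1, Mul(I, Pow(5, Rational(1, 2))))) = Add(6, Mul(-1, I, Pow(5, Rational(1, 2)))))
Q = -12
Function('J')(k, O) = Add(-12, Mul(O, Add(6, Mul(-1, I, Pow(5, Rational(1, 2)))))) (Function('J')(k, O) = Add(Mul(Add(6, Mul(-1, I, Pow(5, Rational(1, 2)))), O), -12) = Add(Mul(O, Add(6, Mul(-1, I, Pow(5, Rational(1, 2))))), -12) = Add(-12, Mul(O, Add(6, Mul(-1, I, Pow(5, Rational(1, 2)))))))
Mul(Function('J')(-15, -20), 11222) = Mul(Add(-12, Mul(-20, Add(6, Mul(-1, I, Pow(5, Rational(1, 2)))))), 11222) = Mul(Add(-12, Add(-120, Mul(20, I, Pow(5, Rational(1, 2))))), 11222) = Mul(Add(-132, Mul(20, I, Pow(5, Rational(1, 2)))), 11222) = Add(-1481304, Mul(224440, I, Pow(5, Rational(1, 2))))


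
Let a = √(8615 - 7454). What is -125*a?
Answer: -375*√129 ≈ -4259.2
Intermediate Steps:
a = 3*√129 (a = √1161 = 3*√129 ≈ 34.073)
-125*a = -375*√129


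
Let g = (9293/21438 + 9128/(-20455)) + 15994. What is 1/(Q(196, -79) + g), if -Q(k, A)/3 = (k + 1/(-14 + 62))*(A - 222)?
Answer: 3508114320/677068869320893 ≈ 5.1813e-6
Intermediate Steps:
Q(k, A) = -3*(-222 + A)*(1/48 + k) (Q(k, A) = -3*(k + 1/(-14 + 62))*(A - 222) = -3*(k + 1/48)*(-222 + A) = -3*(1/48 + k)*(-222 + A) = -3*(-222 + A)*(1/48 + k))
g = 7013591956511/438514290 (g = (9293*(1/21438) + 9128*(-1/20455)) + 15994 = (9293/21438 - 9128/20455) + 15994 = -5597749/438514290 + 15994 = 7013591956511/438514290 ≈ 15994.)
1/(Q(196, -79) + g) = 1/((111/8 + 666*196 - 1/16*(-79) - 3*(-79)*196) + 7013591956511/438514290) = 1/((111/8 + 130536 + 79/16 + 46452) + 7013591956511/438514290) = 1/(2832109/16 + 7013591956511/438514290) = 1/(677068869320893/3508114320) = 3508114320/677068869320893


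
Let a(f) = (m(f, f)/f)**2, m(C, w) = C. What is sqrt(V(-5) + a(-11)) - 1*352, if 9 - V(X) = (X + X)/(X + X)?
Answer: -349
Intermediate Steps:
V(X) = 8 (V(X) = 9 - (X + X)/(X + X) = 9 - 2*X/(2*X) = 9 - 2*X*1/(2*X) = 9 - 1*1 = 9 - 1 = 8)
a(f) = 1 (a(f) = (f/f)**2 = 1**2 = 1)
sqrt(V(-5) + a(-11)) - 1*352 = sqrt(8 + 1) - 1*352 = sqrt(9) - 352 = 3 - 352 = -349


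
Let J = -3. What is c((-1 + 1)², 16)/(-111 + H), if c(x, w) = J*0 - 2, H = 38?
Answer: 2/73 ≈ 0.027397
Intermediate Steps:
c(x, w) = -2 (c(x, w) = -3*0 - 2 = 0 - 2 = -2)
c((-1 + 1)², 16)/(-111 + H) = -2/(-111 + 38) = -2/(-73) = -1/73*(-2) = 2/73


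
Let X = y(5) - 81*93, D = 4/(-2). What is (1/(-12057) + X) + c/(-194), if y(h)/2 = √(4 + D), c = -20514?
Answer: -8686393405/1169529 + 2*√2 ≈ -7424.4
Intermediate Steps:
D = -2 (D = 4*(-½) = -2)
y(h) = 2*√2 (y(h) = 2*√(4 - 2) = 2*√2)
X = -7533 + 2*√2 (X = 2*√2 - 81*93 = 2*√2 - 7533 = -7533 + 2*√2 ≈ -7530.2)
(1/(-12057) + X) + c/(-194) = (1/(-12057) + (-7533 + 2*√2)) - 20514/(-194) = (-1/12057 + (-7533 + 2*√2)) - 20514*(-1/194) = (-90825382/12057 + 2*√2) + 10257/97 = -8686393405/1169529 + 2*√2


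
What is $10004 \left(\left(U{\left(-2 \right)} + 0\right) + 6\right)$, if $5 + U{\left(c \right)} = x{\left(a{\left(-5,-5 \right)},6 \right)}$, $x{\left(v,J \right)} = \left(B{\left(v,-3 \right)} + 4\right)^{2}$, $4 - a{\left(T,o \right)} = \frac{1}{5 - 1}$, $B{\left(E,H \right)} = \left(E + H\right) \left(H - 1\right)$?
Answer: $20008$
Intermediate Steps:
$B{\left(E,H \right)} = \left(-1 + H\right) \left(E + H\right)$ ($B{\left(E,H \right)} = \left(E + H\right) \left(-1 + H\right) = \left(-1 + H\right) \left(E + H\right)$)
$a{\left(T,o \right)} = \frac{15}{4}$ ($a{\left(T,o \right)} = 4 - \frac{1}{5 - 1} = 4 - \frac{1}{4} = \frac{15}{4}$)
$x{\left(v,J \right)} = \left(16 - 4 v\right)^{2}$ ($x{\left(v,J \right)} = \left(\left(\left(-3\right)^{2} - v - -3 + v \left(-3\right)\right) + 4\right)^{2} = \left(\left(9 - v + 3 - 3 v\right) + 4\right)^{2} = \left(\left(12 - 4 v\right) + 4\right)^{2} = \left(16 - 4 v\right)^{2}$)
$U{\left(c \right)} = -4$ ($U{\left(c \right)} = -5 + 16 \left(4 - \frac{15}{4}\right)^{2} = -5 + \frac{16}{16} = -5 + 16 \cdot \frac{1}{16} = -5 + 1 = -4$)
$10004 \left(\left(U{\left(-2 \right)} + 0\right) + 6\right) = 10004 \left(\left(-4 + 0\right) + 6\right) = 10004 \left(-4 + 6\right) = 10004 \cdot 2 = 20008$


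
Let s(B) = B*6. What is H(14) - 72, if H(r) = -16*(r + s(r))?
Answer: -1640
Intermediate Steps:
s(B) = 6*B
H(r) = -112*r (H(r) = -16*(r + 6*r) = -112*r)
H(14) - 72 = -112*14 - 72 = -1568 - 72 = -1640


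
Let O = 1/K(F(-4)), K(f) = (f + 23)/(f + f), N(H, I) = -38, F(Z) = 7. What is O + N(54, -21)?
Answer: -563/15 ≈ -37.533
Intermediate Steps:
K(f) = (23 + f)/(2*f) (K(f) = (23 + f)/((2*f)) = (23 + f)*(1/(2*f)) = (23 + f)/(2*f))
O = 7/15 (O = 1/((1/2)*(23 + 7)/7) = 1/((1/2)*(1/7)*30) = 1/(15/7) = 7/15 ≈ 0.46667)
O + N(54, -21) = 7/15 - 38 = -563/15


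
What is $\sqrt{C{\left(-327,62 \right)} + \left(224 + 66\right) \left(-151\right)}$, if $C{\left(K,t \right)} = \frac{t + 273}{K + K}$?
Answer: $\frac{i \sqrt{18729902730}}{654} \approx 209.26 i$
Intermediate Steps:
$C{\left(K,t \right)} = \frac{273 + t}{2 K}$
$\sqrt{C{\left(-327,62 \right)} + \left(224 + 66\right) \left(-151\right)} = \sqrt{\frac{273 + 62}{2 \left(-327\right)} + \left(224 + 66\right) \left(-151\right)} = \sqrt{\frac{1}{2} \left(- \frac{1}{327}\right) 335 + 290 \left(-151\right)} = \sqrt{- \frac{335}{654} - 43790} = \sqrt{- \frac{28638995}{654}} = \frac{i \sqrt{18729902730}}{654}$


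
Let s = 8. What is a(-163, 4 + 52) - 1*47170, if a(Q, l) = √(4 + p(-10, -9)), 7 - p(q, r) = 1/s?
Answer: -47170 + √174/4 ≈ -47167.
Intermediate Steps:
p(q, r) = 55/8 (p(q, r) = 7 - 1/8 = 7 - 1*⅛ = 7 - ⅛ = 55/8)
a(Q, l) = √174/4 (a(Q, l) = √(4 + 55/8) = √(87/8) = √174/4)
a(-163, 4 + 52) - 1*47170 = √174/4 - 1*47170 = √174/4 - 47170 = -47170 + √174/4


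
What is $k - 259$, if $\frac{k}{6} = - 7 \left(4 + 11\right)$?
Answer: $-889$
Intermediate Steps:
$k = -630$ ($k = 6 \left(- 7 \left(4 + 11\right)\right) = 6 \left(\left(-7\right) 15\right) = 6 \left(-105\right) = -630$)
$k - 259 = -630 - 259 = -889$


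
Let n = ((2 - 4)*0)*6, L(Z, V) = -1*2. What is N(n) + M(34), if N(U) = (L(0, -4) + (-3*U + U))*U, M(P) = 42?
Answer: 42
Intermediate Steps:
L(Z, V) = -2
n = 0 (n = -2*0*6 = 0*6 = 0)
N(U) = U*(-2 - 2*U) (N(U) = (-2 + (-3*U + U))*U = (-2 - 2*U)*U = U*(-2 - 2*U))
N(n) + M(34) = -2*0*(1 + 0) + 42 = -2*0*1 + 42 = 0 + 42 = 42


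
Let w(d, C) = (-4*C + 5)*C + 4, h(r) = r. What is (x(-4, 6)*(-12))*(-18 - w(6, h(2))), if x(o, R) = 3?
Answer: 576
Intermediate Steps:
w(d, C) = 4 + C*(5 - 4*C) (w(d, C) = (5 - 4*C)*C + 4 = C*(5 - 4*C) + 4 = 4 + C*(5 - 4*C))
(x(-4, 6)*(-12))*(-18 - w(6, h(2))) = (3*(-12))*(-18 - (4 - 4*2² + 5*2)) = -36*(-18 - (4 - 4*4 + 10)) = -36*(-18 - (4 - 16 + 10)) = -36*(-18 - 1*(-2)) = -36*(-18 + 2) = -36*(-16) = 576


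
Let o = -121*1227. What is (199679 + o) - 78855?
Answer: -27643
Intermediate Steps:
o = -148467
(199679 + o) - 78855 = (199679 - 148467) - 78855 = 51212 - 78855 = -27643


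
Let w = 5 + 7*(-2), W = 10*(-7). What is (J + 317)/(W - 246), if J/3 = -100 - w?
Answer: -11/79 ≈ -0.13924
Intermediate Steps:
W = -70
w = -9 (w = 5 - 14 = -9)
J = -273 (J = 3*(-100 - 1*(-9)) = 3*(-100 + 9) = 3*(-91) = -273)
(J + 317)/(W - 246) = (-273 + 317)/(-70 - 246) = 44/(-316) = 44*(-1/316) = -11/79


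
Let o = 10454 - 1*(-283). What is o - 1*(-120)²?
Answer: -3663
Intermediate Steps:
o = 10737 (o = 10454 + 283 = 10737)
o - 1*(-120)² = 10737 - 1*(-120)² = 10737 - 1*14400 = 10737 - 14400 = -3663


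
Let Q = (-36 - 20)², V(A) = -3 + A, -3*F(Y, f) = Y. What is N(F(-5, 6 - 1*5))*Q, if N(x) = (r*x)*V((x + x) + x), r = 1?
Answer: 31360/3 ≈ 10453.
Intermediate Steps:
F(Y, f) = -Y/3
Q = 3136 (Q = (-56)² = 3136)
N(x) = x*(-3 + 3*x) (N(x) = (1*x)*(-3 + ((x + x) + x)) = x*(-3 + (2*x + x)) = x*(-3 + 3*x))
N(F(-5, 6 - 1*5))*Q = (3*(-⅓*(-5))*(-1 - ⅓*(-5)))*3136 = (3*(5/3)*(-1 + 5/3))*3136 = (3*(5/3)*(⅔))*3136 = (10/3)*3136 = 31360/3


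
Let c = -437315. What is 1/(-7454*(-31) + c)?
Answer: -1/206241 ≈ -4.8487e-6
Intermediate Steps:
1/(-7454*(-31) + c) = 1/(-7454*(-31) - 437315) = 1/(231074 - 437315) = 1/(-206241) = -1/206241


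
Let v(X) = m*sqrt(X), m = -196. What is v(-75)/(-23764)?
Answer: 245*I*sqrt(3)/5941 ≈ 0.071428*I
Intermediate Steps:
v(X) = -196*sqrt(X)
v(-75)/(-23764) = -980*I*sqrt(3)/(-23764) = -980*I*sqrt(3)*(-1/23764) = 245*I*sqrt(3)/5941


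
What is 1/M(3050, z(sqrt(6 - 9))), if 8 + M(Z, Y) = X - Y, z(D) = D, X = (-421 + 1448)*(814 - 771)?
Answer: 44153/1949487412 + I*sqrt(3)/1949487412 ≈ 2.2649e-5 + 8.8846e-10*I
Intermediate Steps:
X = 44161 (X = 1027*43 = 44161)
M(Z, Y) = 44153 - Y (M(Z, Y) = -8 + (44161 - Y) = 44153 - Y)
1/M(3050, z(sqrt(6 - 9))) = 1/(44153 - sqrt(6 - 9)) = 1/(44153 - sqrt(-3)) = 1/(44153 - I*sqrt(3))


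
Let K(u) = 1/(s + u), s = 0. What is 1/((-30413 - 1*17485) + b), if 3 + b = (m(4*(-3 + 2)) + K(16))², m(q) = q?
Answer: -256/12258687 ≈ -2.0883e-5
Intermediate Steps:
K(u) = 1/u (K(u) = 1/(0 + u) = 1/u)
b = 3201/256 (b = -3 + (4*(-3 + 2) + 1/16)² = -3 + (4*(-1) + 1/16)² = -3 + (-4 + 1/16)² = -3 + (-63/16)² = -3 + 3969/256 = 3201/256 ≈ 12.504)
1/((-30413 - 1*17485) + b) = 1/((-30413 - 1*17485) + 3201/256) = 1/((-30413 - 17485) + 3201/256) = 1/(-47898 + 3201/256) = 1/(-12258687/256) = -256/12258687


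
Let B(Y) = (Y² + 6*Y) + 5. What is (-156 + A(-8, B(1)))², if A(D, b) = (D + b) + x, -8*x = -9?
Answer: 1456849/64 ≈ 22763.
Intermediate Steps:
x = 9/8 (x = -⅛*(-9) = 9/8 ≈ 1.1250)
B(Y) = 5 + Y² + 6*Y
A(D, b) = 9/8 + D + b (A(D, b) = (D + b) + 9/8 = 9/8 + D + b)
(-156 + A(-8, B(1)))² = (-156 + (9/8 - 8 + (5 + 1² + 6*1)))² = (-156 + (9/8 - 8 + (5 + 1 + 6)))² = (-156 + (9/8 - 8 + 12))² = (-156 + 41/8)² = (-1207/8)² = 1456849/64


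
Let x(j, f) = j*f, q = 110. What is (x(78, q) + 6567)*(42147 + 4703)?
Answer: 709636950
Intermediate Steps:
x(j, f) = f*j
(x(78, q) + 6567)*(42147 + 4703) = (110*78 + 6567)*(42147 + 4703) = (8580 + 6567)*46850 = 15147*46850 = 709636950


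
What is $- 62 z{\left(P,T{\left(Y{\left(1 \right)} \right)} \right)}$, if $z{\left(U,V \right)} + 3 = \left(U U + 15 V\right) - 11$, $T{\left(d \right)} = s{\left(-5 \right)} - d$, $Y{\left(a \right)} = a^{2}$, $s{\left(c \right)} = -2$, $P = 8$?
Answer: $-310$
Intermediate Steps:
$T{\left(d \right)} = -2 - d$
$z{\left(U,V \right)} = -14 + U^{2} + 15 V$ ($z{\left(U,V \right)} = -3 - \left(11 - 15 V - U U\right) = -3 - \left(11 - U^{2} - 15 V\right) = -3 + \left(-11 + U^{2} + 15 V\right) = -14 + U^{2} + 15 V$)
$- 62 z{\left(P,T{\left(Y{\left(1 \right)} \right)} \right)} = - 62 \left(-14 + 8^{2} + 15 \left(-2 - 1^{2}\right)\right) = - 62 \left(-14 + 64 + 15 \left(-2 - 1\right)\right) = - 62 \left(-14 + 64 + 15 \left(-3\right)\right) = - 62 \left(-14 + 64 - 45\right) = \left(-62\right) 5 = -310$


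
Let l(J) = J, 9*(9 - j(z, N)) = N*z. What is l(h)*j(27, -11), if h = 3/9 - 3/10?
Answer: 7/5 ≈ 1.4000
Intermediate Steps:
h = 1/30 (h = 3*(1/9) - 3*1/10 = 1/3 - 3/10 = 1/30 ≈ 0.033333)
j(z, N) = 9 - N*z/9
l(h)*j(27, -11) = (9 - 1/9*(-11)*27)/30 = (9 + 33)/30 = (1/30)*42 = 7/5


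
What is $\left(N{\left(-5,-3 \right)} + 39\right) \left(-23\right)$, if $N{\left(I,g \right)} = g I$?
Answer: $-1242$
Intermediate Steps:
$N{\left(I,g \right)} = I g$
$\left(N{\left(-5,-3 \right)} + 39\right) \left(-23\right) = \left(\left(-5\right) \left(-3\right) + 39\right) \left(-23\right) = \left(15 + 39\right) \left(-23\right) = 54 \left(-23\right) = -1242$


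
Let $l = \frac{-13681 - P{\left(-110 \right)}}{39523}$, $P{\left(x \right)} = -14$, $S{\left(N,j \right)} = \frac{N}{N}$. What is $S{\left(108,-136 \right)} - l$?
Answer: $\frac{53190}{39523} \approx 1.3458$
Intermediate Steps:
$S{\left(N,j \right)} = 1$
$l = - \frac{13667}{39523}$ ($l = \frac{-13681 - -14}{39523} = \left(-13681 + 14\right) \frac{1}{39523} = \left(-13667\right) \frac{1}{39523} = - \frac{13667}{39523} \approx -0.3458$)
$S{\left(108,-136 \right)} - l = 1 - - \frac{13667}{39523} = 1 + \frac{13667}{39523} = \frac{53190}{39523}$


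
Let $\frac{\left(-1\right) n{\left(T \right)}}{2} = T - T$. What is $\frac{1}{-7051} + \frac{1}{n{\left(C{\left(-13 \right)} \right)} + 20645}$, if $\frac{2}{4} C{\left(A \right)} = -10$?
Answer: $- \frac{13594}{145567895} \approx -9.3386 \cdot 10^{-5}$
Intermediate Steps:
$C{\left(A \right)} = -20$ ($C{\left(A \right)} = 2 \left(-10\right) = -20$)
$n{\left(T \right)} = 0$ ($n{\left(T \right)} = - 2 \left(T - T\right) = \left(-2\right) 0 = 0$)
$\frac{1}{-7051} + \frac{1}{n{\left(C{\left(-13 \right)} \right)} + 20645} = \frac{1}{-7051} + \frac{1}{0 + 20645} = - \frac{1}{7051} + \frac{1}{20645} = - \frac{13594}{145567895}$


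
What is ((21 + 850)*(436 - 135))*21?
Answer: 5505591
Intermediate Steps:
((21 + 850)*(436 - 135))*21 = (871*301)*21 = 262171*21 = 5505591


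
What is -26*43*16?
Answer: -17888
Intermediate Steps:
-26*43*16 = -1118*16 = -17888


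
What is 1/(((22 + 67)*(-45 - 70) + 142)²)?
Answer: 1/101868649 ≈ 9.8166e-9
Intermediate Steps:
1/(((22 + 67)*(-45 - 70) + 142)²) = 1/((89*(-115) + 142)²) = 1/((-10235 + 142)²) = 1/((-10093)²) = 1/101868649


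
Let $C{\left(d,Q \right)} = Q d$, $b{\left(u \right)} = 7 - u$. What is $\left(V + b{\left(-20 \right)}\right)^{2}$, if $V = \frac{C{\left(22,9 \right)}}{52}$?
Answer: $\frac{641601}{676} \approx 949.11$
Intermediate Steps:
$V = \frac{99}{26}$ ($V = \frac{9 \cdot 22}{52} = 198 \cdot \frac{1}{52} = \frac{99}{26} \approx 3.8077$)
$\left(V + b{\left(-20 \right)}\right)^{2} = \left(\frac{99}{26} + \left(7 - -20\right)\right)^{2} = \left(\frac{99}{26} + \left(7 + 20\right)\right)^{2} = \left(\frac{99}{26} + 27\right)^{2} = \left(\frac{801}{26}\right)^{2} = \frac{641601}{676}$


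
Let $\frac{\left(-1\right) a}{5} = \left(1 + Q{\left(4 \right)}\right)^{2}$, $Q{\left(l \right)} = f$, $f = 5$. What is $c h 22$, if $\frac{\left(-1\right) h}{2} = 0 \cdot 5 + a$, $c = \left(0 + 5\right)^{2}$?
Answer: $198000$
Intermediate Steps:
$Q{\left(l \right)} = 5$
$c = 25$ ($c = 5^{2} = 25$)
$a = -180$ ($a = - 5 \left(1 + 5\right)^{2} = - 5 \cdot 6^{2} = \left(-5\right) 36 = -180$)
$h = 360$ ($h = - 2 \left(0 \cdot 5 - 180\right) = - 2 \left(0 - 180\right) = \left(-2\right) \left(-180\right) = 360$)
$c h 22 = 25 \cdot 360 \cdot 22 = 9000 \cdot 22 = 198000$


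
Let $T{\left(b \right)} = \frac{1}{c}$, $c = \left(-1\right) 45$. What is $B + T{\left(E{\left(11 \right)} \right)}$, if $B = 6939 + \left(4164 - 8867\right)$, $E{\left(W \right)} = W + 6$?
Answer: $\frac{100619}{45} \approx 2236.0$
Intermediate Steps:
$c = -45$
$E{\left(W \right)} = 6 + W$
$B = 2236$ ($B = 6939 + \left(4164 - 8867\right) = 6939 - 4703 = 2236$)
$T{\left(b \right)} = - \frac{1}{45}$ ($T{\left(b \right)} = \frac{1}{-45} = - \frac{1}{45}$)
$B + T{\left(E{\left(11 \right)} \right)} = 2236 - \frac{1}{45} = \frac{100619}{45}$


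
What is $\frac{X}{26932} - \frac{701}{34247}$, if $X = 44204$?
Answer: $\frac{373743764}{230585051} \approx 1.6208$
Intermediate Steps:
$\frac{X}{26932} - \frac{701}{34247} = \frac{44204}{26932} - \frac{701}{34247} = 44204 \cdot \frac{1}{26932} - \frac{701}{34247} = \frac{11051}{6733} - \frac{701}{34247} = \frac{373743764}{230585051}$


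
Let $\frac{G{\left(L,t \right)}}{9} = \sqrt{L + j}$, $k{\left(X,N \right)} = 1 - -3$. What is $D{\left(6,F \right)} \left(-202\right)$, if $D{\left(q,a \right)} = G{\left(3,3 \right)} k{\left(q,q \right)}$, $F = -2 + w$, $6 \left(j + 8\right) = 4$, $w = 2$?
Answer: $- 2424 i \sqrt{39} \approx - 15138.0 i$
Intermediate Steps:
$j = - \frac{22}{3}$ ($j = -8 + \frac{1}{6} \cdot 4 = -8 + \frac{2}{3} = - \frac{22}{3} \approx -7.3333$)
$k{\left(X,N \right)} = 4$ ($k{\left(X,N \right)} = 1 + 3 = 4$)
$G{\left(L,t \right)} = 9 \sqrt{- \frac{22}{3} + L}$ ($G{\left(L,t \right)} = 9 \sqrt{L - \frac{22}{3}} = 9 \sqrt{- \frac{22}{3} + L}$)
$F = 0$ ($F = -2 + 2 = 0$)
$D{\left(q,a \right)} = 12 i \sqrt{39}$ ($D{\left(q,a \right)} = 3 \sqrt{-66 + 9 \cdot 3} \cdot 4 = 3 \sqrt{-66 + 27} \cdot 4 = 3 \sqrt{-39} \cdot 4 = 3 i \sqrt{39} \cdot 4 = 12 i \sqrt{39}$)
$D{\left(6,F \right)} \left(-202\right) = 12 i \sqrt{39} \left(-202\right) = - 2424 i \sqrt{39}$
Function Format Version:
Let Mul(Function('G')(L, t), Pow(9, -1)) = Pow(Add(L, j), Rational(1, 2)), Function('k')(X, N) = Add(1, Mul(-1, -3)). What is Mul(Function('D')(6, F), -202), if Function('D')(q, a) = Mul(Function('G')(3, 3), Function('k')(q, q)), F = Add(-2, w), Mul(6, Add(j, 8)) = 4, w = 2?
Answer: Mul(-2424, I, Pow(39, Rational(1, 2))) ≈ Mul(-15138., I)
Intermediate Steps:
j = Rational(-22, 3) (j = Add(-8, Mul(Rational(1, 6), 4)) = Add(-8, Rational(2, 3)) = Rational(-22, 3) ≈ -7.3333)
Function('k')(X, N) = 4 (Function('k')(X, N) = Add(1, 3) = 4)
Function('G')(L, t) = Mul(9, Pow(Add(Rational(-22, 3), L), Rational(1, 2))) (Function('G')(L, t) = Mul(9, Pow(Add(L, Rational(-22, 3)), Rational(1, 2))) = Mul(9, Pow(Add(Rational(-22, 3), L), Rational(1, 2))))
F = 0 (F = Add(-2, 2) = 0)
Function('D')(q, a) = Mul(12, I, Pow(39, Rational(1, 2))) (Function('D')(q, a) = Mul(Mul(3, Pow(Add(-66, Mul(9, 3)), Rational(1, 2))), 4) = Mul(Mul(3, Pow(Add(-66, 27), Rational(1, 2))), 4) = Mul(Mul(3, Pow(-39, Rational(1, 2))), 4) = Mul(Mul(3, Mul(I, Pow(39, Rational(1, 2)))), 4) = Mul(Mul(3, I, Pow(39, Rational(1, 2))), 4) = Mul(12, I, Pow(39, Rational(1, 2))))
Mul(Function('D')(6, F), -202) = Mul(Mul(12, I, Pow(39, Rational(1, 2))), -202) = Mul(-2424, I, Pow(39, Rational(1, 2)))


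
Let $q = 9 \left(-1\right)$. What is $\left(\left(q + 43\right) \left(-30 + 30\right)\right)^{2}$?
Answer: $0$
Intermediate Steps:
$q = -9$
$\left(\left(q + 43\right) \left(-30 + 30\right)\right)^{2} = \left(\left(-9 + 43\right) \left(-30 + 30\right)\right)^{2} = \left(34 \cdot 0\right)^{2} = 0^{2} = 0$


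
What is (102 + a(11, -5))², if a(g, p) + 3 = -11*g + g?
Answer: 121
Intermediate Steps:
a(g, p) = -3 - 10*g (a(g, p) = -3 + (-11*g + g) = -3 - 10*g)
(102 + a(11, -5))² = (102 + (-3 - 10*11))² = (102 + (-3 - 110))² = (102 - 113)² = (-11)² = 121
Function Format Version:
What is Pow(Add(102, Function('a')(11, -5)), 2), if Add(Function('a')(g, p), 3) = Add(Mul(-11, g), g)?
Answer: 121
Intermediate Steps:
Function('a')(g, p) = Add(-3, Mul(-10, g)) (Function('a')(g, p) = Add(-3, Add(Mul(-11, g), g)) = Add(-3, Mul(-10, g)))
Pow(Add(102, Function('a')(11, -5)), 2) = Pow(Add(102, Add(-3, Mul(-10, 11))), 2) = Pow(Add(102, Add(-3, -110)), 2) = Pow(Add(102, -113), 2) = Pow(-11, 2) = 121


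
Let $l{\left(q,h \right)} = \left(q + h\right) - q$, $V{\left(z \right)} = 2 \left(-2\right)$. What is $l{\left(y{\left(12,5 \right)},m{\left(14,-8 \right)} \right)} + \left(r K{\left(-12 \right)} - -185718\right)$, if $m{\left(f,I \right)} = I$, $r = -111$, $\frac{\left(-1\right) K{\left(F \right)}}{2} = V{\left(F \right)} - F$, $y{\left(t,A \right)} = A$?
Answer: $187486$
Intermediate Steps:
$V{\left(z \right)} = -4$
$K{\left(F \right)} = 8 + 2 F$ ($K{\left(F \right)} = - 2 \left(-4 - F\right) = 8 + 2 F$)
$l{\left(q,h \right)} = h$ ($l{\left(q,h \right)} = \left(h + q\right) - q = h$)
$l{\left(y{\left(12,5 \right)},m{\left(14,-8 \right)} \right)} + \left(r K{\left(-12 \right)} - -185718\right) = -8 - \left(-185718 + 111 \left(8 + 2 \left(-12\right)\right)\right) = -8 + \left(- 111 \left(8 - 24\right) + 185718\right) = -8 + \left(\left(-111\right) \left(-16\right) + 185718\right) = -8 + \left(1776 + 185718\right) = -8 + 187494 = 187486$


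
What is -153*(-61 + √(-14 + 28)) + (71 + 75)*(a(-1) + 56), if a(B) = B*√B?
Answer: 17509 - 153*√14 - 146*I ≈ 16937.0 - 146.0*I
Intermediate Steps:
a(B) = B^(3/2)
-153*(-61 + √(-14 + 28)) + (71 + 75)*(a(-1) + 56) = -153*(-61 + √(-14 + 28)) + (71 + 75)*((-1)^(3/2) + 56) = -153*(-61 + √14) + 146*(-I + 56) = (9333 - 153*√14) + 146*(56 - I) = (9333 - 153*√14) + (8176 - 146*I) = 17509 - 153*√14 - 146*I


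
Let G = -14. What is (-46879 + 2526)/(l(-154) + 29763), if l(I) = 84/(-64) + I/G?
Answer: -709648/476363 ≈ -1.4897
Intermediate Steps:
l(I) = -21/16 - I/14 (l(I) = 84/(-64) + I/(-14) = 84*(-1/64) + I*(-1/14) = -21/16 - I/14)
(-46879 + 2526)/(l(-154) + 29763) = (-46879 + 2526)/((-21/16 - 1/14*(-154)) + 29763) = -44353/((-21/16 + 11) + 29763) = -44353/(155/16 + 29763) = -44353/476363/16 = -44353*16/476363 = -709648/476363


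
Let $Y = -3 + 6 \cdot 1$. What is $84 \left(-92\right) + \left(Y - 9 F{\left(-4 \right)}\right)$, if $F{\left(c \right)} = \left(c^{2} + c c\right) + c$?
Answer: $-7977$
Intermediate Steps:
$F{\left(c \right)} = c + 2 c^{2}$ ($F{\left(c \right)} = \left(c^{2} + c^{2}\right) + c = 2 c^{2} + c = c + 2 c^{2}$)
$Y = 3$ ($Y = -3 + 6 = 3$)
$84 \left(-92\right) + \left(Y - 9 F{\left(-4 \right)}\right) = 84 \left(-92\right) + \left(3 - 9 \left(- 4 \left(1 + 2 \left(-4\right)\right)\right)\right) = -7728 + \left(3 - 9 \left(- 4 \left(1 - 8\right)\right)\right) = -7728 + \left(3 - 9 \left(\left(-4\right) \left(-7\right)\right)\right) = -7728 + \left(3 - 252\right) = -7728 - 249 = -7977$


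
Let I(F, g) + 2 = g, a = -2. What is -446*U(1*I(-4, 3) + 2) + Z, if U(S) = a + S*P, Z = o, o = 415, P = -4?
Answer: 6659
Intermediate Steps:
I(F, g) = -2 + g
Z = 415
U(S) = -2 - 4*S (U(S) = -2 + S*(-4) = -2 - 4*S)
-446*U(1*I(-4, 3) + 2) + Z = -446*(-2 - 4*(1*(-2 + 3) + 2)) + 415 = -446*(-2 - 4*(1*1 + 2)) + 415 = -446*(-2 - 4*(1 + 2)) + 415 = -446*(-2 - 4*3) + 415 = -446*(-2 - 12) + 415 = -446*(-14) + 415 = 6244 + 415 = 6659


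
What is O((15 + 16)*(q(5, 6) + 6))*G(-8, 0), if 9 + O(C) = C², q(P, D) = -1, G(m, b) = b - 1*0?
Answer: 0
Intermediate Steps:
G(m, b) = b (G(m, b) = b + 0 = b)
O(C) = -9 + C²
O((15 + 16)*(q(5, 6) + 6))*G(-8, 0) = (-9 + ((15 + 16)*(-1 + 6))²)*0 = (-9 + (31*5)²)*0 = (-9 + 155²)*0 = (-9 + 24025)*0 = 24016*0 = 0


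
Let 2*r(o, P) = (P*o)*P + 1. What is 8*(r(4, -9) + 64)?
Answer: 1812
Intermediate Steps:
r(o, P) = 1/2 + o*P**2/2 (r(o, P) = ((P*o)*P + 1)/2 = (o*P**2 + 1)/2 = (1 + o*P**2)/2 = 1/2 + o*P**2/2)
8*(r(4, -9) + 64) = 8*((1/2 + (1/2)*4*(-9)**2) + 64) = 8*((1/2 + (1/2)*4*81) + 64) = 8*((1/2 + 162) + 64) = 8*(325/2 + 64) = 8*(453/2) = 1812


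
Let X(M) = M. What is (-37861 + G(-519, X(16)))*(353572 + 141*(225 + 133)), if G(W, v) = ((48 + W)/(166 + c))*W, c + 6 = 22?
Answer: -1342709262325/91 ≈ -1.4755e+10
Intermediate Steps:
c = 16 (c = -6 + 22 = 16)
G(W, v) = W*(24/91 + W/182) (G(W, v) = ((48 + W)/(166 + 16))*W = ((48 + W)/182)*W = ((48 + W)*(1/182))*W = (24/91 + W/182)*W = W*(24/91 + W/182))
(-37861 + G(-519, X(16)))*(353572 + 141*(225 + 133)) = (-37861 + (1/182)*(-519)*(48 - 519))*(353572 + 141*(225 + 133)) = (-37861 + (1/182)*(-519)*(-471))*(353572 + 141*358) = (-37861 + 244449/182)*(353572 + 50478) = -6646253/182*404050 = -1342709262325/91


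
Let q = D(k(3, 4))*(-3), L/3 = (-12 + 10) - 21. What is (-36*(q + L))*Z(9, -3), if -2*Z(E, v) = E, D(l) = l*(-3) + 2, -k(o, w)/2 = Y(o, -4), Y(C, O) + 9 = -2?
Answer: 19926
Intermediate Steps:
Y(C, O) = -11 (Y(C, O) = -9 - 2 = -11)
k(o, w) = 22 (k(o, w) = -2*(-11) = 22)
D(l) = 2 - 3*l (D(l) = -3*l + 2 = 2 - 3*l)
Z(E, v) = -E/2
L = -69 (L = 3*((-12 + 10) - 21) = 3*(-2 - 21) = 3*(-23) = -69)
q = 192 (q = (2 - 3*22)*(-3) = (2 - 66)*(-3) = -64*(-3) = 192)
(-36*(q + L))*Z(9, -3) = (-36*(192 - 69))*(-½*9) = -36*123*(-9/2) = -4428*(-9/2) = 19926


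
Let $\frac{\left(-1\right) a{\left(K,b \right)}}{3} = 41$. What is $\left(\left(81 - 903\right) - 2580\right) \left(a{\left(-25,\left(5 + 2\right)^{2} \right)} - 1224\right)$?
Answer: $4582494$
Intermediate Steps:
$a{\left(K,b \right)} = -123$ ($a{\left(K,b \right)} = \left(-3\right) 41 = -123$)
$\left(\left(81 - 903\right) - 2580\right) \left(a{\left(-25,\left(5 + 2\right)^{2} \right)} - 1224\right) = \left(\left(81 - 903\right) - 2580\right) \left(-123 - 1224\right) = \left(\left(81 - 903\right) - 2580\right) \left(-1347\right) = \left(-822 - 2580\right) \left(-1347\right) = \left(-3402\right) \left(-1347\right) = 4582494$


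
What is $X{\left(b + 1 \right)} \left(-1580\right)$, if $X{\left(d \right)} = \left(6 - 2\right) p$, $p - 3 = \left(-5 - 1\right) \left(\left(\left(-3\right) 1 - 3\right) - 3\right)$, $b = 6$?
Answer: $-360240$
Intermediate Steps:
$p = 57$ ($p = 3 + \left(-5 - 1\right) \left(\left(\left(-3\right) 1 - 3\right) - 3\right) = 3 - 6 \left(\left(-3 - 3\right) - 3\right) = 3 - 6 \left(-6 - 3\right) = 3 - -54 = 3 + 54 = 57$)
$X{\left(d \right)} = 228$ ($X{\left(d \right)} = \left(6 - 2\right) 57 = 4 \cdot 57 = 228$)
$X{\left(b + 1 \right)} \left(-1580\right) = 228 \left(-1580\right) = -360240$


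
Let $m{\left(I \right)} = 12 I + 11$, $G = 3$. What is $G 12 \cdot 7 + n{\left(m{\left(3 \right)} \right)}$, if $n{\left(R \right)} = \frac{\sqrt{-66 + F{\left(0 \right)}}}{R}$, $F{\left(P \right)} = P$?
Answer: $252 + \frac{i \sqrt{66}}{47} \approx 252.0 + 0.17285 i$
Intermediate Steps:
$m{\left(I \right)} = 11 + 12 I$
$n{\left(R \right)} = \frac{i \sqrt{66}}{R}$ ($n{\left(R \right)} = \frac{\sqrt{-66 + 0}}{R} = \frac{\sqrt{-66}}{R} = \frac{i \sqrt{66}}{R}$)
$G 12 \cdot 7 + n{\left(m{\left(3 \right)} \right)} = 3 \cdot 12 \cdot 7 + \frac{i \sqrt{66}}{11 + 12 \cdot 3} = 36 \cdot 7 + \frac{i \sqrt{66}}{11 + 36} = 252 + \frac{i \sqrt{66}}{47}$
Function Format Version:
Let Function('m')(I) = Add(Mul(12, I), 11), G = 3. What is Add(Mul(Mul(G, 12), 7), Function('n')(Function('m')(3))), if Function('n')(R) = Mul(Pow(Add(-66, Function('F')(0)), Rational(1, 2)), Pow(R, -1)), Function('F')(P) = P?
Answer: Add(252, Mul(Rational(1, 47), I, Pow(66, Rational(1, 2)))) ≈ Add(252.00, Mul(0.17285, I))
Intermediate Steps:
Function('m')(I) = Add(11, Mul(12, I))
Function('n')(R) = Mul(I, Pow(66, Rational(1, 2)), Pow(R, -1)) (Function('n')(R) = Mul(Pow(Add(-66, 0), Rational(1, 2)), Pow(R, -1)) = Mul(Pow(-66, Rational(1, 2)), Pow(R, -1)) = Mul(Mul(I, Pow(66, Rational(1, 2))), Pow(R, -1)) = Mul(I, Pow(66, Rational(1, 2)), Pow(R, -1)))
Add(Mul(Mul(G, 12), 7), Function('n')(Function('m')(3))) = Add(Mul(Mul(3, 12), 7), Mul(I, Pow(66, Rational(1, 2)), Pow(Add(11, Mul(12, 3)), -1))) = Add(Mul(36, 7), Mul(I, Pow(66, Rational(1, 2)), Pow(Add(11, 36), -1))) = Add(252, Mul(I, Pow(66, Rational(1, 2)), Pow(47, -1))) = Add(252, Mul(I, Pow(66, Rational(1, 2)), Rational(1, 47))) = Add(252, Mul(Rational(1, 47), I, Pow(66, Rational(1, 2))))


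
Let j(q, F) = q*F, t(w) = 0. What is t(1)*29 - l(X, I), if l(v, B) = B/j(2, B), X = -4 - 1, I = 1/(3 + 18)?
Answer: -1/2 ≈ -0.50000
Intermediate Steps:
I = 1/21 ≈ 0.047619
j(q, F) = F*q
X = -5
l(v, B) = 1/2 (l(v, B) = B/((B*2)) = B/((2*B)) = B*(1/(2*B)) = 1/2)
t(1)*29 - l(X, I) = 0*29 - 1*1/2 = 0 - 1/2 = -1/2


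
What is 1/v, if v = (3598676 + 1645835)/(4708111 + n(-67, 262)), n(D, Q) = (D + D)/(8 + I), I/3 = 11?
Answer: 193032417/215024951 ≈ 0.89772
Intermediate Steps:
I = 33 (I = 3*11 = 33)
n(D, Q) = 2*D/41 (n(D, Q) = (D + D)/(8 + 33) = (2*D)/41 = 2*D/41)
v = 215024951/193032417 (v = (3598676 + 1645835)/(4708111 + (2/41)*(-67)) = 5244511/(4708111 - 134/41) = 5244511/(193032417/41) = 5244511*(41/193032417) = 215024951/193032417 ≈ 1.1139)
1/v = 1/(215024951/193032417) = 193032417/215024951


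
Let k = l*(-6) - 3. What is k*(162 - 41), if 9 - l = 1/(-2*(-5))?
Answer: -34122/5 ≈ -6824.4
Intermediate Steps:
l = 89/10 (l = 9 - 1/((-2*(-5))) = 9 - 1/10 = 89/10 ≈ 8.9000)
k = -282/5 (k = (89/10)*(-6) - 3 = -267/5 - 3 = -282/5 ≈ -56.400)
k*(162 - 41) = -282*(162 - 41)/5 = -282/5*121 = -34122/5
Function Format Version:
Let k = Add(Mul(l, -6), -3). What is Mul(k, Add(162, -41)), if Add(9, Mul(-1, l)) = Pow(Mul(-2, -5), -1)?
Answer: Rational(-34122, 5) ≈ -6824.4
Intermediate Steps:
l = Rational(89, 10) (l = Add(9, Mul(-1, Pow(Mul(-2, -5), -1))) = Add(9, Mul(-1, Pow(10, -1))) = Add(9, Mul(-1, Rational(1, 10))) = Add(9, Rational(-1, 10)) = Rational(89, 10) ≈ 8.9000)
k = Rational(-282, 5) (k = Add(Mul(Rational(89, 10), -6), -3) = Add(Rational(-267, 5), -3) = Rational(-282, 5) ≈ -56.400)
Mul(k, Add(162, -41)) = Mul(Rational(-282, 5), Add(162, -41)) = Mul(Rational(-282, 5), 121) = Rational(-34122, 5)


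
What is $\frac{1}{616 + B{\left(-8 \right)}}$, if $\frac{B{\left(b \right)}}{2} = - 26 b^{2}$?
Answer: $- \frac{1}{2712} \approx -0.00036873$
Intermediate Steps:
$B{\left(b \right)} = - 52 b^{2}$ ($B{\left(b \right)} = 2 \left(- 26 b^{2}\right) = - 52 b^{2}$)
$\frac{1}{616 + B{\left(-8 \right)}} = \frac{1}{616 - 52 \left(-8\right)^{2}} = \frac{1}{616 - 3328} = \frac{1}{-2712} = - \frac{1}{2712}$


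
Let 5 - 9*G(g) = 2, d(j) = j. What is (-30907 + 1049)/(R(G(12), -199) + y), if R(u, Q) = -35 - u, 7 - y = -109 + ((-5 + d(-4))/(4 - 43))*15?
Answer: -1164462/3011 ≈ -386.74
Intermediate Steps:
y = 1463/13 (y = 7 - (-109 + ((-5 - 4)/(4 - 43))*15) = 7 - (-109 - 9/(-39)*15) = 7 - (-109 - 9*(-1/39)*15) = 7 - (-109 + (3/13)*15) = 7 - (-109 + 45/13) = 7 - 1*(-1372/13) = 7 + 1372/13 = 1463/13 ≈ 112.54)
G(g) = 1/3 (G(g) = 5/9 - 1/9*2 = 5/9 - 2/9 = 1/3)
(-30907 + 1049)/(R(G(12), -199) + y) = (-30907 + 1049)/((-35 - 1*1/3) + 1463/13) = -29858/((-35 - 1/3) + 1463/13) = -29858/(-106/3 + 1463/13) = -29858/3011/39 = -29858*39/3011 = -1164462/3011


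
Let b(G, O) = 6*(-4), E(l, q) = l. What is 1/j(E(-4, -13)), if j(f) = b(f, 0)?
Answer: -1/24 ≈ -0.041667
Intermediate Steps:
b(G, O) = -24
j(f) = -24
1/j(E(-4, -13)) = 1/(-24) = -1/24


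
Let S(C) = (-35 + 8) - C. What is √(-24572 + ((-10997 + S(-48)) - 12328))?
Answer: 2*I*√11969 ≈ 218.81*I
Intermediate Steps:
S(C) = -27 - C
√(-24572 + ((-10997 + S(-48)) - 12328)) = √(-24572 + ((-10997 + (-27 - 1*(-48))) - 12328)) = √(-24572 + ((-10997 + (-27 + 48)) - 12328)) = √(-24572 + ((-10997 + 21) - 12328)) = √(-24572 + (-10976 - 12328)) = √(-24572 - 23304) = √(-47876) = 2*I*√11969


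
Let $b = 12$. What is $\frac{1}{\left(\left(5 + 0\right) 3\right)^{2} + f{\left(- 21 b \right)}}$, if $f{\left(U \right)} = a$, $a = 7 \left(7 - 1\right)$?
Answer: $\frac{1}{267} \approx 0.0037453$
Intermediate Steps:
$a = 42$ ($a = 7 \cdot 6 = 42$)
$f{\left(U \right)} = 42$
$\frac{1}{\left(\left(5 + 0\right) 3\right)^{2} + f{\left(- 21 b \right)}} = \frac{1}{\left(\left(5 + 0\right) 3\right)^{2} + 42} = \frac{1}{\left(5 \cdot 3\right)^{2} + 42} = \frac{1}{15^{2} + 42} = \frac{1}{225 + 42} = \frac{1}{267}$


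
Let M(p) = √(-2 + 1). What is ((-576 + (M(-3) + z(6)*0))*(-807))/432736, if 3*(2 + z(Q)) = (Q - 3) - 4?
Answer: 14526/13523 - 807*I/432736 ≈ 1.0742 - 0.0018649*I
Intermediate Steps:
z(Q) = -13/3 + Q/3 (z(Q) = -2 + ((Q - 3) - 4)/3 = -2 + ((-3 + Q) - 4)/3 = -2 + (-7 + Q)/3 = -2 + (-7/3 + Q/3) = -13/3 + Q/3)
M(p) = I (M(p) = √(-1) = I)
((-576 + (M(-3) + z(6)*0))*(-807))/432736 = ((-576 + (I + (-13/3 + (⅓)*6)*0))*(-807))/432736 = ((-576 + (I + (-13/3 + 2)*0))*(-807))*(1/432736) = ((-576 + (I - 7/3*0))*(-807))*(1/432736) = ((-576 + (I + 0))*(-807))*(1/432736) = ((-576 + I)*(-807))*(1/432736) = (464832 - 807*I)*(1/432736) = 14526/13523 - 807*I/432736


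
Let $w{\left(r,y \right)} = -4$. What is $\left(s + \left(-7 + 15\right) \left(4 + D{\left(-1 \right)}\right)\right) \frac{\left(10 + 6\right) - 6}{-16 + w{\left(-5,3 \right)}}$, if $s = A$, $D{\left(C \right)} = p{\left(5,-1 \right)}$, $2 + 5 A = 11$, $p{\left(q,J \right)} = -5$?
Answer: $\frac{31}{10} \approx 3.1$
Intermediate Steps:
$A = \frac{9}{5}$ ($A = - \frac{2}{5} + \frac{1}{5} \cdot 11 = - \frac{2}{5} + \frac{11}{5} = \frac{9}{5} \approx 1.8$)
$D{\left(C \right)} = -5$
$s = \frac{9}{5} \approx 1.8$
$\left(s + \left(-7 + 15\right) \left(4 + D{\left(-1 \right)}\right)\right) \frac{\left(10 + 6\right) - 6}{-16 + w{\left(-5,3 \right)}} = \left(\frac{9}{5} + \left(-7 + 15\right) \left(4 - 5\right)\right) \frac{\left(10 + 6\right) - 6}{-16 - 4} = \left(\frac{9}{5} + 8 \left(-1\right)\right) \frac{16 - 6}{-20} = \left(\frac{9}{5} - 8\right) 10 \left(- \frac{1}{20}\right) = \left(- \frac{31}{5}\right) \left(- \frac{1}{2}\right) = \frac{31}{10}$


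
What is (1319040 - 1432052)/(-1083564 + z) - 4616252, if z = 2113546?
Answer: -2377328290238/514991 ≈ -4.6163e+6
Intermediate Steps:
(1319040 - 1432052)/(-1083564 + z) - 4616252 = (1319040 - 1432052)/(-1083564 + 2113546) - 4616252 = -113012/1029982 - 4616252 = -113012*1/1029982 - 4616252 = -56506/514991 - 4616252 = -2377328290238/514991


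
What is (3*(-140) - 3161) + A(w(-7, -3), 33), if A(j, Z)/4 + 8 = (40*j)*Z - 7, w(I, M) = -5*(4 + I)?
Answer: 75559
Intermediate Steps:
w(I, M) = -20 - 5*I
A(j, Z) = -60 + 160*Z*j (A(j, Z) = -32 + 4*((40*j)*Z - 7) = -32 + 4*(40*Z*j - 7) = -32 + 4*(-7 + 40*Z*j) = -32 + (-28 + 160*Z*j) = -60 + 160*Z*j)
(3*(-140) - 3161) + A(w(-7, -3), 33) = (3*(-140) - 3161) + (-60 + 160*33*(-20 - 5*(-7))) = (-420 - 3161) + (-60 + 160*33*(-20 + 35)) = -3581 + (-60 + 160*33*15) = -3581 + (-60 + 79200) = -3581 + 79140 = 75559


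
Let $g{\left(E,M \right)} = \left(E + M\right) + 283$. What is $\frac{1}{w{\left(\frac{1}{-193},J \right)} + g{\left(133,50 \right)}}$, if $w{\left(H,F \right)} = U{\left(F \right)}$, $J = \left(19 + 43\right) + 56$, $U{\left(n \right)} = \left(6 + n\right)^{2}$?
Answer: $\frac{1}{15842} \approx 6.3123 \cdot 10^{-5}$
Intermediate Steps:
$g{\left(E,M \right)} = 283 + E + M$
$J = 118$ ($J = 62 + 56 = 118$)
$w{\left(H,F \right)} = \left(6 + F\right)^{2}$
$\frac{1}{w{\left(\frac{1}{-193},J \right)} + g{\left(133,50 \right)}} = \frac{1}{\left(6 + 118\right)^{2} + \left(283 + 133 + 50\right)} = \frac{1}{124^{2} + 466} = \frac{1}{15376 + 466} = \frac{1}{15842}$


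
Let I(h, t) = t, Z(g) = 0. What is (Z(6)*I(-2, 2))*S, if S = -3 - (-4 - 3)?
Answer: 0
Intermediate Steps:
S = 4 (S = -3 - 1*(-7) = -3 + 7 = 4)
(Z(6)*I(-2, 2))*S = (0*2)*4 = 0*4 = 0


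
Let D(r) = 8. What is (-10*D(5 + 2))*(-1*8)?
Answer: 640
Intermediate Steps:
(-10*D(5 + 2))*(-1*8) = (-10*8)*(-1*8) = -80*(-8) = 640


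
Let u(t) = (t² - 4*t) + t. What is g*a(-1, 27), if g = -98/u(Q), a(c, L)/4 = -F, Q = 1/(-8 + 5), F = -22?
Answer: -38808/5 ≈ -7761.6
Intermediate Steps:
Q = -⅓ (Q = 1/(-3) = -⅓ ≈ -0.33333)
a(c, L) = 88 (a(c, L) = 4*(-1*(-22)) = 4*22 = 88)
u(t) = t² - 3*t
g = -441/5 (g = -98*(-3/(-3 - ⅓)) = -98/((-⅓*(-10/3))) = -98/10/9 = -98*9/10 = -441/5 ≈ -88.200)
g*a(-1, 27) = -441/5*88 = -38808/5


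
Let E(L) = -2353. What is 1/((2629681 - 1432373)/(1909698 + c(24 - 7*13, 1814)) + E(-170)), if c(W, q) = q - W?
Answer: -1911579/4496748079 ≈ -0.00042510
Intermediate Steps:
1/((2629681 - 1432373)/(1909698 + c(24 - 7*13, 1814)) + E(-170)) = 1/((2629681 - 1432373)/(1909698 + (1814 - (24 - 7*13))) - 2353) = 1/(1197308/(1909698 + (1814 - (24 - 91))) - 2353) = 1/(1197308/(1909698 + (1814 - 1*(-67))) - 2353) = 1/(1197308/(1909698 + (1814 + 67)) - 2353) = 1/(1197308/(1909698 + 1881) - 2353) = 1/(1197308/1911579 - 2353) = 1/(-4496748079/1911579) = -1911579/4496748079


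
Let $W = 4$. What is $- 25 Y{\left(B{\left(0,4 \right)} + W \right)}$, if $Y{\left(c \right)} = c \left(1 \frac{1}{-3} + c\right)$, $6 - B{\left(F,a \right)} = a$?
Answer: $-850$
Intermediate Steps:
$B{\left(F,a \right)} = 6 - a$
$Y{\left(c \right)} = c \left(- \frac{1}{3} + c\right)$ ($Y{\left(c \right)} = c \left(1 \left(- \frac{1}{3}\right) + c\right) = c \left(- \frac{1}{3} + c\right)$)
$- 25 Y{\left(B{\left(0,4 \right)} + W \right)} = - 25 \left(\left(6 - 4\right) + 4\right) \left(- \frac{1}{3} + \left(\left(6 - 4\right) + 4\right)\right) = - 25 \left(2 + 4\right) \left(- \frac{1}{3} + \left(2 + 4\right)\right) = - 25 \cdot 6 \left(- \frac{1}{3} + 6\right) = - 25 \cdot 6 \cdot \frac{17}{3} = \left(-25\right) 34 = -850$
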